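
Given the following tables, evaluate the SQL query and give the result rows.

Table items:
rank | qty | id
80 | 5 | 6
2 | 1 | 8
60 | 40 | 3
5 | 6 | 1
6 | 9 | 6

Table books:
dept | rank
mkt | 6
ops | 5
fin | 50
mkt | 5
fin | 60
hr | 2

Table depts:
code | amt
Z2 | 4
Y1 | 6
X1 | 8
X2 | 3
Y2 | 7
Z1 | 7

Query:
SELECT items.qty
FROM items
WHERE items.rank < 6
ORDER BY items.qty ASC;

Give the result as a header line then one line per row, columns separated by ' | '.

== RESULT ==
items.qty
1
6

Derivation:
After WHERE (2 rows):
items.rank | items.qty | items.id
2 | 1 | 8
5 | 6 | 1
After SELECT (2 rows):
items.qty
1
6
After ORDER BY (2 rows):
items.qty
1
6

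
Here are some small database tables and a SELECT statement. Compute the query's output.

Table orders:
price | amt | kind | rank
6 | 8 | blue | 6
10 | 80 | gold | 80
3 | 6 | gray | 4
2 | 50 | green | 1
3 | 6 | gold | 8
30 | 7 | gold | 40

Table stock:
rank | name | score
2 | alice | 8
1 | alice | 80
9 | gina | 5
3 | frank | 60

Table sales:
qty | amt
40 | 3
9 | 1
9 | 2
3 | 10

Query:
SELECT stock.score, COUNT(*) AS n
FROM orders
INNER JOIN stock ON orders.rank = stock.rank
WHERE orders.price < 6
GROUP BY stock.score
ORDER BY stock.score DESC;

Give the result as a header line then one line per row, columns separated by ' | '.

After JOIN stock (1 rows):
orders.price | orders.amt | orders.kind | orders.rank | stock.rank | stock.name | stock.score
2 | 50 | green | 1 | 1 | alice | 80
After WHERE (1 rows):
orders.price | orders.amt | orders.kind | orders.rank | stock.rank | stock.name | stock.score
2 | 50 | green | 1 | 1 | alice | 80
After GROUP BY (1 rows):
stock.score | n
80 | 1
After ORDER BY (1 rows):
stock.score | n
80 | 1

== RESULT ==
stock.score | n
80 | 1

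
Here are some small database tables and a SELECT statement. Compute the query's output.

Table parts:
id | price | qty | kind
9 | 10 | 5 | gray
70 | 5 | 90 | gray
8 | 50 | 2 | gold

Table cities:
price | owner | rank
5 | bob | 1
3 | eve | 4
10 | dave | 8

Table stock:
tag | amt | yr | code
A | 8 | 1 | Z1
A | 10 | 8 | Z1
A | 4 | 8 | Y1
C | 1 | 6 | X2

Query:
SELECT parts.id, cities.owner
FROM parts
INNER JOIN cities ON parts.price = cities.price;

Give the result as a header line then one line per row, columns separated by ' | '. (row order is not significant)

After JOIN cities (2 rows):
parts.id | parts.price | parts.qty | parts.kind | cities.price | cities.owner | cities.rank
9 | 10 | 5 | gray | 10 | dave | 8
70 | 5 | 90 | gray | 5 | bob | 1
After SELECT (2 rows):
parts.id | cities.owner
9 | dave
70 | bob

== RESULT ==
parts.id | cities.owner
9 | dave
70 | bob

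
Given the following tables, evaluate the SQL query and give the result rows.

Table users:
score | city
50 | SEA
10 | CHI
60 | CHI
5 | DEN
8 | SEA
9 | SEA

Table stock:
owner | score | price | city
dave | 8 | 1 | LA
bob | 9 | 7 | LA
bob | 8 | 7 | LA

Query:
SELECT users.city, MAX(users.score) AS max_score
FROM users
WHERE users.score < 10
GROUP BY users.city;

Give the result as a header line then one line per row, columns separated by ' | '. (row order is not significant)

After WHERE (3 rows):
users.score | users.city
5 | DEN
8 | SEA
9 | SEA
After GROUP BY (2 rows):
users.city | max_score
DEN | 5
SEA | 9

== RESULT ==
users.city | max_score
DEN | 5
SEA | 9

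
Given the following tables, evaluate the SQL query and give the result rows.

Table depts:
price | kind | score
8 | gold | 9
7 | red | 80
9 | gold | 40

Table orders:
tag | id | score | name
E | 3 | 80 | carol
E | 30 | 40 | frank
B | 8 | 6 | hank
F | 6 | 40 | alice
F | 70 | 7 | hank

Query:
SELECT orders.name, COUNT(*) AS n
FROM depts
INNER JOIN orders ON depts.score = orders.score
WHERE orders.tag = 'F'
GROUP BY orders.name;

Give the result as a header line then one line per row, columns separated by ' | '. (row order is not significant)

After JOIN orders (3 rows):
depts.price | depts.kind | depts.score | orders.tag | orders.id | orders.score | orders.name
7 | red | 80 | E | 3 | 80 | carol
9 | gold | 40 | E | 30 | 40 | frank
9 | gold | 40 | F | 6 | 40 | alice
After WHERE (1 rows):
depts.price | depts.kind | depts.score | orders.tag | orders.id | orders.score | orders.name
9 | gold | 40 | F | 6 | 40 | alice
After GROUP BY (1 rows):
orders.name | n
alice | 1

== RESULT ==
orders.name | n
alice | 1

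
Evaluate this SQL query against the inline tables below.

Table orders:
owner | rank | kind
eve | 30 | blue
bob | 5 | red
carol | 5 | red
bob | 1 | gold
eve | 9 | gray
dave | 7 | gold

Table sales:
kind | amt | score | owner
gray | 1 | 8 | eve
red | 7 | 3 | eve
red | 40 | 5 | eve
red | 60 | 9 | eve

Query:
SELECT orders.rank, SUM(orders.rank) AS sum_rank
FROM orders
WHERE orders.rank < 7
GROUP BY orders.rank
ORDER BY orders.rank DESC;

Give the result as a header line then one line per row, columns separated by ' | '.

== RESULT ==
orders.rank | sum_rank
5 | 10
1 | 1

Derivation:
After WHERE (3 rows):
orders.owner | orders.rank | orders.kind
bob | 5 | red
carol | 5 | red
bob | 1 | gold
After GROUP BY (2 rows):
orders.rank | sum_rank
5 | 10
1 | 1
After ORDER BY (2 rows):
orders.rank | sum_rank
5 | 10
1 | 1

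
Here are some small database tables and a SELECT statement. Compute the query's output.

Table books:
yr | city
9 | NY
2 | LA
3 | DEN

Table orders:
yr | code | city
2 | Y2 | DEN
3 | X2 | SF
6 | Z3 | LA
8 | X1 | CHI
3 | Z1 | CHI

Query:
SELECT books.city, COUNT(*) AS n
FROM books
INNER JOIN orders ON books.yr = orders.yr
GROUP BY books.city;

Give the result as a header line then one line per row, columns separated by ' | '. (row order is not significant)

After JOIN orders (3 rows):
books.yr | books.city | orders.yr | orders.code | orders.city
2 | LA | 2 | Y2 | DEN
3 | DEN | 3 | X2 | SF
3 | DEN | 3 | Z1 | CHI
After GROUP BY (2 rows):
books.city | n
LA | 1
DEN | 2

== RESULT ==
books.city | n
LA | 1
DEN | 2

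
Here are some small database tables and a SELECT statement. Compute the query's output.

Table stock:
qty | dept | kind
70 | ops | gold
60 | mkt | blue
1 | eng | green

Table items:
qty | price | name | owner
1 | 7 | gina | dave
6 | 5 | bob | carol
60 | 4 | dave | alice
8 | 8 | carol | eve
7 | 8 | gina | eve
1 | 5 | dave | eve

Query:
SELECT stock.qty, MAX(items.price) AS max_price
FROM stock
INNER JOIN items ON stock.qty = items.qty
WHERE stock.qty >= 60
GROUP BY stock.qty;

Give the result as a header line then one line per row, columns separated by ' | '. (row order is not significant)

After JOIN items (3 rows):
stock.qty | stock.dept | stock.kind | items.qty | items.price | items.name | items.owner
60 | mkt | blue | 60 | 4 | dave | alice
1 | eng | green | 1 | 7 | gina | dave
1 | eng | green | 1 | 5 | dave | eve
After WHERE (1 rows):
stock.qty | stock.dept | stock.kind | items.qty | items.price | items.name | items.owner
60 | mkt | blue | 60 | 4 | dave | alice
After GROUP BY (1 rows):
stock.qty | max_price
60 | 4

== RESULT ==
stock.qty | max_price
60 | 4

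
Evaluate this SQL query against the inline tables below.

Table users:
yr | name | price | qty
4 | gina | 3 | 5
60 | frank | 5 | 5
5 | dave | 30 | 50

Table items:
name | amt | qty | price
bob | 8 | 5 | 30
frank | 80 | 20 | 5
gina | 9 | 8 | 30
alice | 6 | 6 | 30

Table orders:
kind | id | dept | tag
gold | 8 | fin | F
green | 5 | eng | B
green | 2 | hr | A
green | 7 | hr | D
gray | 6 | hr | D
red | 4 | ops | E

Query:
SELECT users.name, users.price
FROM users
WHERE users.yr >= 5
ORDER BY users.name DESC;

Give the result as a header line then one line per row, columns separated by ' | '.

After WHERE (2 rows):
users.yr | users.name | users.price | users.qty
60 | frank | 5 | 5
5 | dave | 30 | 50
After SELECT (2 rows):
users.name | users.price
frank | 5
dave | 30
After ORDER BY (2 rows):
users.name | users.price
frank | 5
dave | 30

== RESULT ==
users.name | users.price
frank | 5
dave | 30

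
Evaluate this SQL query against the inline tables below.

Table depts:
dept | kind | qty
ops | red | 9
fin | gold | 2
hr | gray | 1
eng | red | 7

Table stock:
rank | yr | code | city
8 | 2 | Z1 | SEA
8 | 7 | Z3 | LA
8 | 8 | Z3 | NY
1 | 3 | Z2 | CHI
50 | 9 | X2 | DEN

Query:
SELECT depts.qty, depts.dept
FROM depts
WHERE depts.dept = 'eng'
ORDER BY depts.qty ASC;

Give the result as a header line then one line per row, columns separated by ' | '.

== RESULT ==
depts.qty | depts.dept
7 | eng

Derivation:
After WHERE (1 rows):
depts.dept | depts.kind | depts.qty
eng | red | 7
After SELECT (1 rows):
depts.qty | depts.dept
7 | eng
After ORDER BY (1 rows):
depts.qty | depts.dept
7 | eng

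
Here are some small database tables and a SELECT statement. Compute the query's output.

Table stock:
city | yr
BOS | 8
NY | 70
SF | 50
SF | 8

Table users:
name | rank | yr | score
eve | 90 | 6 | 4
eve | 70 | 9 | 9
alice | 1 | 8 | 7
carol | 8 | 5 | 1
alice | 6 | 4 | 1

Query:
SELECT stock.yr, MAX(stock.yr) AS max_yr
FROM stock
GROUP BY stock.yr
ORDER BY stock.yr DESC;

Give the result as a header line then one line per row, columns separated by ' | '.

== RESULT ==
stock.yr | max_yr
70 | 70
50 | 50
8 | 8

Derivation:
After GROUP BY (3 rows):
stock.yr | max_yr
8 | 8
70 | 70
50 | 50
After ORDER BY (3 rows):
stock.yr | max_yr
70 | 70
50 | 50
8 | 8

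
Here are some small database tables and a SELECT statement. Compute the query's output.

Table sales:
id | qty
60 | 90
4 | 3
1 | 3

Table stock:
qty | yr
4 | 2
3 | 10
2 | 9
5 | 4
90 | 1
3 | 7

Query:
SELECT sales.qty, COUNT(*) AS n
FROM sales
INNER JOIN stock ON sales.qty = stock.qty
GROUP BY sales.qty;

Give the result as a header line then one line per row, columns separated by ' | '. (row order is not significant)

After JOIN stock (5 rows):
sales.id | sales.qty | stock.qty | stock.yr
60 | 90 | 90 | 1
4 | 3 | 3 | 10
4 | 3 | 3 | 7
1 | 3 | 3 | 10
1 | 3 | 3 | 7
After GROUP BY (2 rows):
sales.qty | n
90 | 1
3 | 4

== RESULT ==
sales.qty | n
90 | 1
3 | 4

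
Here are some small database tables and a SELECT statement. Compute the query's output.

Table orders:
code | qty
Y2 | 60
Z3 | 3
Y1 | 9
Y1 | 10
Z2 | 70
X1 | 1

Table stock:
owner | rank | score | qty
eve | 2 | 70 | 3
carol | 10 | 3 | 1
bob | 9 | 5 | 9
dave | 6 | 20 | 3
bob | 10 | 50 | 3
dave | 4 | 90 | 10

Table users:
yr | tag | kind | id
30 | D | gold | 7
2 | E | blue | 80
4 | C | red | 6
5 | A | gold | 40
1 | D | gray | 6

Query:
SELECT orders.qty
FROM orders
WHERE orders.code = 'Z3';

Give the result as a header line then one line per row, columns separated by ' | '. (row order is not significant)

== RESULT ==
orders.qty
3

Derivation:
After WHERE (1 rows):
orders.code | orders.qty
Z3 | 3
After SELECT (1 rows):
orders.qty
3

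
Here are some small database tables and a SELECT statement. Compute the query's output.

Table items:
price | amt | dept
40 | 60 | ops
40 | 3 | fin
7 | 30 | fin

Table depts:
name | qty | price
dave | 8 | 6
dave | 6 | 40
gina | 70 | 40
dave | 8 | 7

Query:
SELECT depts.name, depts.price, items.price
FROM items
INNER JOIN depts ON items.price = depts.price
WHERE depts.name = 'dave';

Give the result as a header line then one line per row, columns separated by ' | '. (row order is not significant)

After JOIN depts (5 rows):
items.price | items.amt | items.dept | depts.name | depts.qty | depts.price
40 | 60 | ops | dave | 6 | 40
40 | 60 | ops | gina | 70 | 40
40 | 3 | fin | dave | 6 | 40
40 | 3 | fin | gina | 70 | 40
7 | 30 | fin | dave | 8 | 7
After WHERE (3 rows):
items.price | items.amt | items.dept | depts.name | depts.qty | depts.price
40 | 60 | ops | dave | 6 | 40
40 | 3 | fin | dave | 6 | 40
7 | 30 | fin | dave | 8 | 7
After SELECT (3 rows):
depts.name | depts.price | items.price
dave | 40 | 40
dave | 40 | 40
dave | 7 | 7

== RESULT ==
depts.name | depts.price | items.price
dave | 40 | 40
dave | 40 | 40
dave | 7 | 7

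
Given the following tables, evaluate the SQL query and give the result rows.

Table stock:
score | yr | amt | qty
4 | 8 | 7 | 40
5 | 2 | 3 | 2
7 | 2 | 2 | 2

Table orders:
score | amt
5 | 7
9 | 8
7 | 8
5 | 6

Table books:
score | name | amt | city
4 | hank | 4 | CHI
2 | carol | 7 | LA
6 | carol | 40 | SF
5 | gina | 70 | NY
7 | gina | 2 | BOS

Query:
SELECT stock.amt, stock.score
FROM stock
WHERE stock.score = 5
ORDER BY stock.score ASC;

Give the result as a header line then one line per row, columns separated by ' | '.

== RESULT ==
stock.amt | stock.score
3 | 5

Derivation:
After WHERE (1 rows):
stock.score | stock.yr | stock.amt | stock.qty
5 | 2 | 3 | 2
After SELECT (1 rows):
stock.amt | stock.score
3 | 5
After ORDER BY (1 rows):
stock.amt | stock.score
3 | 5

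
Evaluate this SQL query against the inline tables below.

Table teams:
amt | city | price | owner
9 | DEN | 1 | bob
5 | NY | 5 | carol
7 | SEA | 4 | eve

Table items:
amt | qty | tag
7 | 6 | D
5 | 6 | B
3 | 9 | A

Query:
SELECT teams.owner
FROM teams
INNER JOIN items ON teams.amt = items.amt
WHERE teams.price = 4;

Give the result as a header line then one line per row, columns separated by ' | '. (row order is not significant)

== RESULT ==
teams.owner
eve

Derivation:
After JOIN items (2 rows):
teams.amt | teams.city | teams.price | teams.owner | items.amt | items.qty | items.tag
5 | NY | 5 | carol | 5 | 6 | B
7 | SEA | 4 | eve | 7 | 6 | D
After WHERE (1 rows):
teams.amt | teams.city | teams.price | teams.owner | items.amt | items.qty | items.tag
7 | SEA | 4 | eve | 7 | 6 | D
After SELECT (1 rows):
teams.owner
eve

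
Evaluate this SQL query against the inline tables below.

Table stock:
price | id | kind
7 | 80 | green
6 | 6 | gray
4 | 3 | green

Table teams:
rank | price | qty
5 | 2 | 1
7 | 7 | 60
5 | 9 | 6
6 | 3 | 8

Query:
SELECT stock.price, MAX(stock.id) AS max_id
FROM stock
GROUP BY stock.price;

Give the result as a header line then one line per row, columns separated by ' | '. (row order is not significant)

After GROUP BY (3 rows):
stock.price | max_id
7 | 80
6 | 6
4 | 3

== RESULT ==
stock.price | max_id
7 | 80
6 | 6
4 | 3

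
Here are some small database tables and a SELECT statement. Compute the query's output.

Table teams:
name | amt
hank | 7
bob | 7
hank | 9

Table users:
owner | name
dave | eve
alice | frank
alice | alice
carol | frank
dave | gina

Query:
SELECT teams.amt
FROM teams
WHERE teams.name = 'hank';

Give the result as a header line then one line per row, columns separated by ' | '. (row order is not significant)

After WHERE (2 rows):
teams.name | teams.amt
hank | 7
hank | 9
After SELECT (2 rows):
teams.amt
7
9

== RESULT ==
teams.amt
7
9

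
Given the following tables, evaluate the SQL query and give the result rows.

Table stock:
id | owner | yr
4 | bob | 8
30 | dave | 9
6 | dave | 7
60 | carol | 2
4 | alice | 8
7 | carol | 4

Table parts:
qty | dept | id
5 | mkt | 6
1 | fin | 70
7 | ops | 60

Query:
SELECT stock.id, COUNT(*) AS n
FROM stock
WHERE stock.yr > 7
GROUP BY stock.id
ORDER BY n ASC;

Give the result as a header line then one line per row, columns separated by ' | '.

After WHERE (3 rows):
stock.id | stock.owner | stock.yr
4 | bob | 8
30 | dave | 9
4 | alice | 8
After GROUP BY (2 rows):
stock.id | n
4 | 2
30 | 1
After ORDER BY (2 rows):
stock.id | n
30 | 1
4 | 2

== RESULT ==
stock.id | n
30 | 1
4 | 2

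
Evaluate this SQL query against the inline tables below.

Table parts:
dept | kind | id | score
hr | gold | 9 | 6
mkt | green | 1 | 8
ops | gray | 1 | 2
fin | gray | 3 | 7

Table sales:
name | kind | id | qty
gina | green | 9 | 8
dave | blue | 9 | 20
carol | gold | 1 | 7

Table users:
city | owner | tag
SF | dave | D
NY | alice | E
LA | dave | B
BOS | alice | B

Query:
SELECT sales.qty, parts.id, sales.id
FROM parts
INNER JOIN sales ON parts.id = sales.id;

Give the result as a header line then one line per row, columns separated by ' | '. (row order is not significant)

== RESULT ==
sales.qty | parts.id | sales.id
8 | 9 | 9
20 | 9 | 9
7 | 1 | 1
7 | 1 | 1

Derivation:
After JOIN sales (4 rows):
parts.dept | parts.kind | parts.id | parts.score | sales.name | sales.kind | sales.id | sales.qty
hr | gold | 9 | 6 | gina | green | 9 | 8
hr | gold | 9 | 6 | dave | blue | 9 | 20
mkt | green | 1 | 8 | carol | gold | 1 | 7
ops | gray | 1 | 2 | carol | gold | 1 | 7
After SELECT (4 rows):
sales.qty | parts.id | sales.id
8 | 9 | 9
20 | 9 | 9
7 | 1 | 1
7 | 1 | 1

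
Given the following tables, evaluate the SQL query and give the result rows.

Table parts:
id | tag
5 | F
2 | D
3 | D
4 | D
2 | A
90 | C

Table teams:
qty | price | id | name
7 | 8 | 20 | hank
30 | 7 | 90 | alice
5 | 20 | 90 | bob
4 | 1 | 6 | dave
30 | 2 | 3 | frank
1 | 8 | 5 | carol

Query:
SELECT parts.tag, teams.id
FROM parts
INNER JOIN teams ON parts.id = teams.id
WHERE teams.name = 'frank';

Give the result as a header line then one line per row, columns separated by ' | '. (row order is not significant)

== RESULT ==
parts.tag | teams.id
D | 3

Derivation:
After JOIN teams (4 rows):
parts.id | parts.tag | teams.qty | teams.price | teams.id | teams.name
5 | F | 1 | 8 | 5 | carol
3 | D | 30 | 2 | 3 | frank
90 | C | 30 | 7 | 90 | alice
90 | C | 5 | 20 | 90 | bob
After WHERE (1 rows):
parts.id | parts.tag | teams.qty | teams.price | teams.id | teams.name
3 | D | 30 | 2 | 3 | frank
After SELECT (1 rows):
parts.tag | teams.id
D | 3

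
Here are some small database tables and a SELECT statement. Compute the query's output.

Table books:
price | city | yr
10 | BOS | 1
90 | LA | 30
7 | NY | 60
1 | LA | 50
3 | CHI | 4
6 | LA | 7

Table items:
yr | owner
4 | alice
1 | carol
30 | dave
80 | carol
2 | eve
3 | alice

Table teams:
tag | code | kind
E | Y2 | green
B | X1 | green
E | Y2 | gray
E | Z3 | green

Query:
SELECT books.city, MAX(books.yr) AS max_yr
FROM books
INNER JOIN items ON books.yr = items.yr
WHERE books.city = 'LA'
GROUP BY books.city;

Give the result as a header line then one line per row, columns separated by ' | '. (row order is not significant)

After JOIN items (3 rows):
books.price | books.city | books.yr | items.yr | items.owner
10 | BOS | 1 | 1 | carol
90 | LA | 30 | 30 | dave
3 | CHI | 4 | 4 | alice
After WHERE (1 rows):
books.price | books.city | books.yr | items.yr | items.owner
90 | LA | 30 | 30 | dave
After GROUP BY (1 rows):
books.city | max_yr
LA | 30

== RESULT ==
books.city | max_yr
LA | 30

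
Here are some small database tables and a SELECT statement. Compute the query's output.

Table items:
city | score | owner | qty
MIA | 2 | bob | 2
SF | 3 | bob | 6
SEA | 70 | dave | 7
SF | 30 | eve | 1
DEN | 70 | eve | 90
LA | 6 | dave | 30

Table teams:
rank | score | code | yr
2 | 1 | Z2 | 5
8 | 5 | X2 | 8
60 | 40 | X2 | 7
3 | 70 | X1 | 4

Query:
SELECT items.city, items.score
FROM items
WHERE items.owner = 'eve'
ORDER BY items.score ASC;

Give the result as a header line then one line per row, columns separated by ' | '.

== RESULT ==
items.city | items.score
SF | 30
DEN | 70

Derivation:
After WHERE (2 rows):
items.city | items.score | items.owner | items.qty
SF | 30 | eve | 1
DEN | 70 | eve | 90
After SELECT (2 rows):
items.city | items.score
SF | 30
DEN | 70
After ORDER BY (2 rows):
items.city | items.score
SF | 30
DEN | 70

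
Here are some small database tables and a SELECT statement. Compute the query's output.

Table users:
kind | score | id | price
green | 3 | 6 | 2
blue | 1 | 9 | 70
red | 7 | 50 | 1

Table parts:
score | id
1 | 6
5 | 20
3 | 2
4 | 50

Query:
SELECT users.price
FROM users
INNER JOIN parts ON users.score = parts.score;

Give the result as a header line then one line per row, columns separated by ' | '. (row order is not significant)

After JOIN parts (2 rows):
users.kind | users.score | users.id | users.price | parts.score | parts.id
green | 3 | 6 | 2 | 3 | 2
blue | 1 | 9 | 70 | 1 | 6
After SELECT (2 rows):
users.price
2
70

== RESULT ==
users.price
2
70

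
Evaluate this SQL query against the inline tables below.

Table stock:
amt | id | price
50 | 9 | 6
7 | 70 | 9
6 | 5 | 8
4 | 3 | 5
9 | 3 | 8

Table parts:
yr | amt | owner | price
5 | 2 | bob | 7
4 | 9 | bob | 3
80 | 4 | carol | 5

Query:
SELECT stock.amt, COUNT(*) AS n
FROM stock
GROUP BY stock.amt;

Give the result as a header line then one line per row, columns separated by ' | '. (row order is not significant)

== RESULT ==
stock.amt | n
50 | 1
7 | 1
6 | 1
4 | 1
9 | 1

Derivation:
After GROUP BY (5 rows):
stock.amt | n
50 | 1
7 | 1
6 | 1
4 | 1
9 | 1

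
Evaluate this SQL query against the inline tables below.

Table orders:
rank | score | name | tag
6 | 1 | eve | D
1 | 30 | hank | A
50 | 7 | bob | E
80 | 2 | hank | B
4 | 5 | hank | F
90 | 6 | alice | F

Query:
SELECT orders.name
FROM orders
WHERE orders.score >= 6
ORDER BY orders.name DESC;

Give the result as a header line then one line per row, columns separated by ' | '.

== RESULT ==
orders.name
hank
bob
alice

Derivation:
After WHERE (3 rows):
orders.rank | orders.score | orders.name | orders.tag
1 | 30 | hank | A
50 | 7 | bob | E
90 | 6 | alice | F
After SELECT (3 rows):
orders.name
hank
bob
alice
After ORDER BY (3 rows):
orders.name
hank
bob
alice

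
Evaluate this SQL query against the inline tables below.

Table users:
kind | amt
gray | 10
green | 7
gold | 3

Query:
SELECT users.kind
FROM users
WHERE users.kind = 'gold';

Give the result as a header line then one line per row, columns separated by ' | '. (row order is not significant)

== RESULT ==
users.kind
gold

Derivation:
After WHERE (1 rows):
users.kind | users.amt
gold | 3
After SELECT (1 rows):
users.kind
gold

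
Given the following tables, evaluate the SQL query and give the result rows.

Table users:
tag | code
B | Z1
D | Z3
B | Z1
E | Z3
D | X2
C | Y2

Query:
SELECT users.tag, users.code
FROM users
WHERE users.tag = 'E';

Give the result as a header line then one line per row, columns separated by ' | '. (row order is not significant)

== RESULT ==
users.tag | users.code
E | Z3

Derivation:
After WHERE (1 rows):
users.tag | users.code
E | Z3
After SELECT (1 rows):
users.tag | users.code
E | Z3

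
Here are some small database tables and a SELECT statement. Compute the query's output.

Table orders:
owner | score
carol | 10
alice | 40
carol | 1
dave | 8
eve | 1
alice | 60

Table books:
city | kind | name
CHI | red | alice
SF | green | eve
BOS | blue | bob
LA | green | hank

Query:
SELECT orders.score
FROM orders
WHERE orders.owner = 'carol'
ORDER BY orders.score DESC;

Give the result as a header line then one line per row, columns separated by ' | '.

== RESULT ==
orders.score
10
1

Derivation:
After WHERE (2 rows):
orders.owner | orders.score
carol | 10
carol | 1
After SELECT (2 rows):
orders.score
10
1
After ORDER BY (2 rows):
orders.score
10
1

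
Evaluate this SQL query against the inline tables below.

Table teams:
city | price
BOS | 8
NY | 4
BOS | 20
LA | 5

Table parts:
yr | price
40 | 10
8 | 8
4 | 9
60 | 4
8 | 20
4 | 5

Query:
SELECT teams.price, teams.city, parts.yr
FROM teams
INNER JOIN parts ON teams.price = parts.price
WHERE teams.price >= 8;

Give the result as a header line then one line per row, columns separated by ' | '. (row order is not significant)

== RESULT ==
teams.price | teams.city | parts.yr
8 | BOS | 8
20 | BOS | 8

Derivation:
After JOIN parts (4 rows):
teams.city | teams.price | parts.yr | parts.price
BOS | 8 | 8 | 8
NY | 4 | 60 | 4
BOS | 20 | 8 | 20
LA | 5 | 4 | 5
After WHERE (2 rows):
teams.city | teams.price | parts.yr | parts.price
BOS | 8 | 8 | 8
BOS | 20 | 8 | 20
After SELECT (2 rows):
teams.price | teams.city | parts.yr
8 | BOS | 8
20 | BOS | 8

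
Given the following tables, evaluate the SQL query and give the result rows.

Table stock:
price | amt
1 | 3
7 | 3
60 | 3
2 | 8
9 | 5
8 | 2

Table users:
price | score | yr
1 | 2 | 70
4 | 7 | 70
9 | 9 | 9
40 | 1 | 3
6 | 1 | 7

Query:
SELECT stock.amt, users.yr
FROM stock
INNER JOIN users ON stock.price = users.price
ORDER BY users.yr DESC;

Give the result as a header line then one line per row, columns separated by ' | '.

== RESULT ==
stock.amt | users.yr
3 | 70
5 | 9

Derivation:
After JOIN users (2 rows):
stock.price | stock.amt | users.price | users.score | users.yr
1 | 3 | 1 | 2 | 70
9 | 5 | 9 | 9 | 9
After SELECT (2 rows):
stock.amt | users.yr
3 | 70
5 | 9
After ORDER BY (2 rows):
stock.amt | users.yr
3 | 70
5 | 9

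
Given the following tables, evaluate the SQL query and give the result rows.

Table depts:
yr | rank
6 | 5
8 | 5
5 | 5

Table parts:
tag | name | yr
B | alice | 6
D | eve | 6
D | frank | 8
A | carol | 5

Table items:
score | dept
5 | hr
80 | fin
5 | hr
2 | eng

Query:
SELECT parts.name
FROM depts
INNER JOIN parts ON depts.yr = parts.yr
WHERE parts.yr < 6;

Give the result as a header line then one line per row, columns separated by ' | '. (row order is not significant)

After JOIN parts (4 rows):
depts.yr | depts.rank | parts.tag | parts.name | parts.yr
6 | 5 | B | alice | 6
6 | 5 | D | eve | 6
8 | 5 | D | frank | 8
5 | 5 | A | carol | 5
After WHERE (1 rows):
depts.yr | depts.rank | parts.tag | parts.name | parts.yr
5 | 5 | A | carol | 5
After SELECT (1 rows):
parts.name
carol

== RESULT ==
parts.name
carol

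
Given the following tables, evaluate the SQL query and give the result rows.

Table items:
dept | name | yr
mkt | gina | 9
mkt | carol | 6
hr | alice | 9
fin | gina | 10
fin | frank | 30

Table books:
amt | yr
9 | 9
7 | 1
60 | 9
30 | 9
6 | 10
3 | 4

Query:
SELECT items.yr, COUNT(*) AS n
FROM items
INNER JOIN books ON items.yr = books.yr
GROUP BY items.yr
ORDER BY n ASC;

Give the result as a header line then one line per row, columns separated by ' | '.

After JOIN books (7 rows):
items.dept | items.name | items.yr | books.amt | books.yr
mkt | gina | 9 | 9 | 9
mkt | gina | 9 | 60 | 9
mkt | gina | 9 | 30 | 9
hr | alice | 9 | 9 | 9
hr | alice | 9 | 60 | 9
hr | alice | 9 | 30 | 9
fin | gina | 10 | 6 | 10
After GROUP BY (2 rows):
items.yr | n
9 | 6
10 | 1
After ORDER BY (2 rows):
items.yr | n
10 | 1
9 | 6

== RESULT ==
items.yr | n
10 | 1
9 | 6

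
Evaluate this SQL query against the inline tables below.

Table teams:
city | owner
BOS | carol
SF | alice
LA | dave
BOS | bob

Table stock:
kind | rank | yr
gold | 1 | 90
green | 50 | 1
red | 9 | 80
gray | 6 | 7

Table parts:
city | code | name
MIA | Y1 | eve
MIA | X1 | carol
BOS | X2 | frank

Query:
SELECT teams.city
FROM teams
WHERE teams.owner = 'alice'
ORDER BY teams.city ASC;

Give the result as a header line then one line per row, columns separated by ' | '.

== RESULT ==
teams.city
SF

Derivation:
After WHERE (1 rows):
teams.city | teams.owner
SF | alice
After SELECT (1 rows):
teams.city
SF
After ORDER BY (1 rows):
teams.city
SF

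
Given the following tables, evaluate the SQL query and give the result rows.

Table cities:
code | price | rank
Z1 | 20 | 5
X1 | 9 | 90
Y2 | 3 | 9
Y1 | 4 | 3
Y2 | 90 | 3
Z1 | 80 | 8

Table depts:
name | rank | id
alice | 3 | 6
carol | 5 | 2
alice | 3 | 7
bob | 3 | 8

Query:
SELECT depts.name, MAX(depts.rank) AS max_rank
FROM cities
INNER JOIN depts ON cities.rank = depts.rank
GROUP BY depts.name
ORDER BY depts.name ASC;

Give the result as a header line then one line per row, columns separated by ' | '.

After JOIN depts (7 rows):
cities.code | cities.price | cities.rank | depts.name | depts.rank | depts.id
Z1 | 20 | 5 | carol | 5 | 2
Y1 | 4 | 3 | alice | 3 | 6
Y1 | 4 | 3 | alice | 3 | 7
Y1 | 4 | 3 | bob | 3 | 8
Y2 | 90 | 3 | alice | 3 | 6
Y2 | 90 | 3 | alice | 3 | 7
Y2 | 90 | 3 | bob | 3 | 8
After GROUP BY (3 rows):
depts.name | max_rank
carol | 5
alice | 3
bob | 3
After ORDER BY (3 rows):
depts.name | max_rank
alice | 3
bob | 3
carol | 5

== RESULT ==
depts.name | max_rank
alice | 3
bob | 3
carol | 5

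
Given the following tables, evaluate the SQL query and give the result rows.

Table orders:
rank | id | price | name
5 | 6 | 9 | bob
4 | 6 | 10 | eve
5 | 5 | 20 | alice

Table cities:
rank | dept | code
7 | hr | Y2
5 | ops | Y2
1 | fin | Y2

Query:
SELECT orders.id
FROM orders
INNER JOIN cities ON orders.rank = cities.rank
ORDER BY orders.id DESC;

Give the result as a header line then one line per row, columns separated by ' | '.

After JOIN cities (2 rows):
orders.rank | orders.id | orders.price | orders.name | cities.rank | cities.dept | cities.code
5 | 6 | 9 | bob | 5 | ops | Y2
5 | 5 | 20 | alice | 5 | ops | Y2
After SELECT (2 rows):
orders.id
6
5
After ORDER BY (2 rows):
orders.id
6
5

== RESULT ==
orders.id
6
5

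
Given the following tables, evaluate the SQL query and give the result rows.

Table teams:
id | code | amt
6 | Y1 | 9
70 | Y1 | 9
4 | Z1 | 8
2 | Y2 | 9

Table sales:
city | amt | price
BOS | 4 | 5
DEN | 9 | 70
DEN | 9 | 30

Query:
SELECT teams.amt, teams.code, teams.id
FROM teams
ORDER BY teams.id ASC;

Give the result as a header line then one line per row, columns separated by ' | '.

After SELECT (4 rows):
teams.amt | teams.code | teams.id
9 | Y1 | 6
9 | Y1 | 70
8 | Z1 | 4
9 | Y2 | 2
After ORDER BY (4 rows):
teams.amt | teams.code | teams.id
9 | Y2 | 2
8 | Z1 | 4
9 | Y1 | 6
9 | Y1 | 70

== RESULT ==
teams.amt | teams.code | teams.id
9 | Y2 | 2
8 | Z1 | 4
9 | Y1 | 6
9 | Y1 | 70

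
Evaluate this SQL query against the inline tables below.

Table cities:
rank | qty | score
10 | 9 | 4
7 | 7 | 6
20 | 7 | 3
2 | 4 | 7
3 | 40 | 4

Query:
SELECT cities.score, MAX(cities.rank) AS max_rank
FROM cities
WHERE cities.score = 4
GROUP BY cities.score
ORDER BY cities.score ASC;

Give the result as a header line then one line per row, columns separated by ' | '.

After WHERE (2 rows):
cities.rank | cities.qty | cities.score
10 | 9 | 4
3 | 40 | 4
After GROUP BY (1 rows):
cities.score | max_rank
4 | 10
After ORDER BY (1 rows):
cities.score | max_rank
4 | 10

== RESULT ==
cities.score | max_rank
4 | 10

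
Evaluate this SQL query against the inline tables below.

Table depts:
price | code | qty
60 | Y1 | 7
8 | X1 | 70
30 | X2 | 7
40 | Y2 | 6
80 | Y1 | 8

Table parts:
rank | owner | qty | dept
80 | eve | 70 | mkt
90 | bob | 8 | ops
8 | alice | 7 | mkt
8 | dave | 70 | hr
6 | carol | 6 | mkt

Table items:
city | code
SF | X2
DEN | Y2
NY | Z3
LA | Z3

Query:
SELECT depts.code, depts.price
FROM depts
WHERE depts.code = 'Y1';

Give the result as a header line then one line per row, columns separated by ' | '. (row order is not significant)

== RESULT ==
depts.code | depts.price
Y1 | 60
Y1 | 80

Derivation:
After WHERE (2 rows):
depts.price | depts.code | depts.qty
60 | Y1 | 7
80 | Y1 | 8
After SELECT (2 rows):
depts.code | depts.price
Y1 | 60
Y1 | 80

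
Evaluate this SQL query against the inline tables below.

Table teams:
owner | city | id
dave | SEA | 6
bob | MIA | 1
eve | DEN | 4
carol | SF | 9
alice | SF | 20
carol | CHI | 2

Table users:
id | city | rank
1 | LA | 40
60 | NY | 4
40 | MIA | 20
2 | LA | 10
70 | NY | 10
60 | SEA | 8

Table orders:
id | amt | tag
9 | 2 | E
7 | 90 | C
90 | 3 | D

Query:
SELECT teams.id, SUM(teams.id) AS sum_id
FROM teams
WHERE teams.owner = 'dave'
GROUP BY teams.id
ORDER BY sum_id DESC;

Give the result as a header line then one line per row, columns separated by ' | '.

== RESULT ==
teams.id | sum_id
6 | 6

Derivation:
After WHERE (1 rows):
teams.owner | teams.city | teams.id
dave | SEA | 6
After GROUP BY (1 rows):
teams.id | sum_id
6 | 6
After ORDER BY (1 rows):
teams.id | sum_id
6 | 6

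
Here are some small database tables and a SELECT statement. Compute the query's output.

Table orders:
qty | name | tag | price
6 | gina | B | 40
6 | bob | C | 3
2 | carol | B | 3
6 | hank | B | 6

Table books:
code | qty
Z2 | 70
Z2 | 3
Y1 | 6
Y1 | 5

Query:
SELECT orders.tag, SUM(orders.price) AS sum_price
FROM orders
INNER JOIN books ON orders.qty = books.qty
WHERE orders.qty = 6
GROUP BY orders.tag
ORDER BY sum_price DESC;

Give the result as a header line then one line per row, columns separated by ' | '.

== RESULT ==
orders.tag | sum_price
B | 46
C | 3

Derivation:
After JOIN books (3 rows):
orders.qty | orders.name | orders.tag | orders.price | books.code | books.qty
6 | gina | B | 40 | Y1 | 6
6 | bob | C | 3 | Y1 | 6
6 | hank | B | 6 | Y1 | 6
After WHERE (3 rows):
orders.qty | orders.name | orders.tag | orders.price | books.code | books.qty
6 | gina | B | 40 | Y1 | 6
6 | bob | C | 3 | Y1 | 6
6 | hank | B | 6 | Y1 | 6
After GROUP BY (2 rows):
orders.tag | sum_price
B | 46
C | 3
After ORDER BY (2 rows):
orders.tag | sum_price
B | 46
C | 3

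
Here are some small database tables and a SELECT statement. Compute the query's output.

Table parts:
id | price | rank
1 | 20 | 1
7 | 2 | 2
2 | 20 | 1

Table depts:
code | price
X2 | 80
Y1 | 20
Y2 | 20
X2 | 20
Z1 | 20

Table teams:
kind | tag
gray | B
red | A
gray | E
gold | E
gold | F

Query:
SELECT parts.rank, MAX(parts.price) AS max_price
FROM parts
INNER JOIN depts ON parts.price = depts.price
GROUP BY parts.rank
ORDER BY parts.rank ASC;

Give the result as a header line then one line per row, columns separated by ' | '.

After JOIN depts (8 rows):
parts.id | parts.price | parts.rank | depts.code | depts.price
1 | 20 | 1 | Y1 | 20
1 | 20 | 1 | Y2 | 20
1 | 20 | 1 | X2 | 20
1 | 20 | 1 | Z1 | 20
2 | 20 | 1 | Y1 | 20
2 | 20 | 1 | Y2 | 20
2 | 20 | 1 | X2 | 20
2 | 20 | 1 | Z1 | 20
After GROUP BY (1 rows):
parts.rank | max_price
1 | 20
After ORDER BY (1 rows):
parts.rank | max_price
1 | 20

== RESULT ==
parts.rank | max_price
1 | 20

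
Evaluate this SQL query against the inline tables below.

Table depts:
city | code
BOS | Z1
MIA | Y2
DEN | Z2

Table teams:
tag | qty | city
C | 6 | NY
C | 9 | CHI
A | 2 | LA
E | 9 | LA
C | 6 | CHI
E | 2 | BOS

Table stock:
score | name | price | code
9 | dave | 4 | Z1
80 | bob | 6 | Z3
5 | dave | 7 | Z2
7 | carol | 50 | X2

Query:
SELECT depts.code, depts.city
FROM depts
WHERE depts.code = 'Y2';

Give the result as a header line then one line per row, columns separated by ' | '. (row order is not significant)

After WHERE (1 rows):
depts.city | depts.code
MIA | Y2
After SELECT (1 rows):
depts.code | depts.city
Y2 | MIA

== RESULT ==
depts.code | depts.city
Y2 | MIA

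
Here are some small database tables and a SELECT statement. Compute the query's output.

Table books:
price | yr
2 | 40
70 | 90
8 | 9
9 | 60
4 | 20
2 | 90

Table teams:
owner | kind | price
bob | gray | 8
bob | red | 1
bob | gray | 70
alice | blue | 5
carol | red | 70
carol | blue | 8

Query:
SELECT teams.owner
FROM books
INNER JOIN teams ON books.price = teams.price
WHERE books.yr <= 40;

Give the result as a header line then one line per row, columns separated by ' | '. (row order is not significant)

== RESULT ==
teams.owner
bob
carol

Derivation:
After JOIN teams (4 rows):
books.price | books.yr | teams.owner | teams.kind | teams.price
70 | 90 | bob | gray | 70
70 | 90 | carol | red | 70
8 | 9 | bob | gray | 8
8 | 9 | carol | blue | 8
After WHERE (2 rows):
books.price | books.yr | teams.owner | teams.kind | teams.price
8 | 9 | bob | gray | 8
8 | 9 | carol | blue | 8
After SELECT (2 rows):
teams.owner
bob
carol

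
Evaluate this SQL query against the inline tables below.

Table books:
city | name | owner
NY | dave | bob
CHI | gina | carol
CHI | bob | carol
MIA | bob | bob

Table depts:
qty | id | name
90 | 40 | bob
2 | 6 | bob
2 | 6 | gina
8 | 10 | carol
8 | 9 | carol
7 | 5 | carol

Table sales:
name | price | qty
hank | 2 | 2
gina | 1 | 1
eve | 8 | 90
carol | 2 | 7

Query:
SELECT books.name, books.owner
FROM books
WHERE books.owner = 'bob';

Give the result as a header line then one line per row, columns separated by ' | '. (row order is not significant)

== RESULT ==
books.name | books.owner
dave | bob
bob | bob

Derivation:
After WHERE (2 rows):
books.city | books.name | books.owner
NY | dave | bob
MIA | bob | bob
After SELECT (2 rows):
books.name | books.owner
dave | bob
bob | bob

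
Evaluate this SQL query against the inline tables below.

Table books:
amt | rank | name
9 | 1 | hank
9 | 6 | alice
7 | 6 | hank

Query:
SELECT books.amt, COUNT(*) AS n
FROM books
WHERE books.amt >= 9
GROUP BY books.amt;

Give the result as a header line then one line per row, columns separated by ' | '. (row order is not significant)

After WHERE (2 rows):
books.amt | books.rank | books.name
9 | 1 | hank
9 | 6 | alice
After GROUP BY (1 rows):
books.amt | n
9 | 2

== RESULT ==
books.amt | n
9 | 2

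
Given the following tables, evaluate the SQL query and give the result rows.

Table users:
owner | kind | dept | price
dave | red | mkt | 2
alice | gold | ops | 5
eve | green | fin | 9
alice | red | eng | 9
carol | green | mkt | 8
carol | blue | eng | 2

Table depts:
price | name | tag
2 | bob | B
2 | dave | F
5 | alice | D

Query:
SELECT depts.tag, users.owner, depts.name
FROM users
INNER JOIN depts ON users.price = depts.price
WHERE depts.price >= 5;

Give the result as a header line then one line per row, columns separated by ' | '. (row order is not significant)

== RESULT ==
depts.tag | users.owner | depts.name
D | alice | alice

Derivation:
After JOIN depts (5 rows):
users.owner | users.kind | users.dept | users.price | depts.price | depts.name | depts.tag
dave | red | mkt | 2 | 2 | bob | B
dave | red | mkt | 2 | 2 | dave | F
alice | gold | ops | 5 | 5 | alice | D
carol | blue | eng | 2 | 2 | bob | B
carol | blue | eng | 2 | 2 | dave | F
After WHERE (1 rows):
users.owner | users.kind | users.dept | users.price | depts.price | depts.name | depts.tag
alice | gold | ops | 5 | 5 | alice | D
After SELECT (1 rows):
depts.tag | users.owner | depts.name
D | alice | alice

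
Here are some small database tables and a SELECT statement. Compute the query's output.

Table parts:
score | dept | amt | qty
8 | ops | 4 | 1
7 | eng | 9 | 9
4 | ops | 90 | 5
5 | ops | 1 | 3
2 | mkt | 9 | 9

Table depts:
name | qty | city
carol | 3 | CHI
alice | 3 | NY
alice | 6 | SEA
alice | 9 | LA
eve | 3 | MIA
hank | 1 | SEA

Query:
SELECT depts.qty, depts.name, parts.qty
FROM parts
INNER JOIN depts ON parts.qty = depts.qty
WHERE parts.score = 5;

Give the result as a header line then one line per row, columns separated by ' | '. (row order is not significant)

== RESULT ==
depts.qty | depts.name | parts.qty
3 | carol | 3
3 | alice | 3
3 | eve | 3

Derivation:
After JOIN depts (6 rows):
parts.score | parts.dept | parts.amt | parts.qty | depts.name | depts.qty | depts.city
8 | ops | 4 | 1 | hank | 1 | SEA
7 | eng | 9 | 9 | alice | 9 | LA
5 | ops | 1 | 3 | carol | 3 | CHI
5 | ops | 1 | 3 | alice | 3 | NY
5 | ops | 1 | 3 | eve | 3 | MIA
2 | mkt | 9 | 9 | alice | 9 | LA
After WHERE (3 rows):
parts.score | parts.dept | parts.amt | parts.qty | depts.name | depts.qty | depts.city
5 | ops | 1 | 3 | carol | 3 | CHI
5 | ops | 1 | 3 | alice | 3 | NY
5 | ops | 1 | 3 | eve | 3 | MIA
After SELECT (3 rows):
depts.qty | depts.name | parts.qty
3 | carol | 3
3 | alice | 3
3 | eve | 3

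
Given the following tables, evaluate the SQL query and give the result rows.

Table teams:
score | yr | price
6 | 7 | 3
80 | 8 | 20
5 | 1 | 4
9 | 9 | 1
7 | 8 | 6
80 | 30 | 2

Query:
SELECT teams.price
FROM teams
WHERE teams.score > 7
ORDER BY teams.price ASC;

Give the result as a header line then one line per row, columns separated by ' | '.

== RESULT ==
teams.price
1
2
20

Derivation:
After WHERE (3 rows):
teams.score | teams.yr | teams.price
80 | 8 | 20
9 | 9 | 1
80 | 30 | 2
After SELECT (3 rows):
teams.price
20
1
2
After ORDER BY (3 rows):
teams.price
1
2
20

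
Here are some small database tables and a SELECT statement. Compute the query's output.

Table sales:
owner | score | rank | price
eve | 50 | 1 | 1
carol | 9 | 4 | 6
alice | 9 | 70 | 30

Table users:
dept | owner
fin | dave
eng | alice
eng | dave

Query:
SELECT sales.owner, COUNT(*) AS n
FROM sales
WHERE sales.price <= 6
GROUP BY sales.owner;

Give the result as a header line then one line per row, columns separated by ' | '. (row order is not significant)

== RESULT ==
sales.owner | n
eve | 1
carol | 1

Derivation:
After WHERE (2 rows):
sales.owner | sales.score | sales.rank | sales.price
eve | 50 | 1 | 1
carol | 9 | 4 | 6
After GROUP BY (2 rows):
sales.owner | n
eve | 1
carol | 1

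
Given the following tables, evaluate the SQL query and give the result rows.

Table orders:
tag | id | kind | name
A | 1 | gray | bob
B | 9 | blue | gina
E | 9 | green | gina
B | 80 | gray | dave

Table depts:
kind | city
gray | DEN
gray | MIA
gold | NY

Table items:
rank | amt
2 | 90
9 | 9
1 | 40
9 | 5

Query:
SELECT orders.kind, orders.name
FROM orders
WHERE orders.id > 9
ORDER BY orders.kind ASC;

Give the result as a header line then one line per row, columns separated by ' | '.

== RESULT ==
orders.kind | orders.name
gray | dave

Derivation:
After WHERE (1 rows):
orders.tag | orders.id | orders.kind | orders.name
B | 80 | gray | dave
After SELECT (1 rows):
orders.kind | orders.name
gray | dave
After ORDER BY (1 rows):
orders.kind | orders.name
gray | dave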